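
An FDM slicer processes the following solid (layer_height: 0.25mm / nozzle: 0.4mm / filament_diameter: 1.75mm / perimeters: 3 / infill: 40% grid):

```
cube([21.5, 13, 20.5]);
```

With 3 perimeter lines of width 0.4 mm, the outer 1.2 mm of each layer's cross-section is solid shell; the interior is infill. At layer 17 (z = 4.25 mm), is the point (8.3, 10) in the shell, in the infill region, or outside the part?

At z = 4.25 mm: the 21.5×13 cube contributes its full rectangle. Overall, the cross-section is a single solid region. The nearest boundary edge runs (21.50, 13.00)→(0.00, 13.00); distance from the point to it = 3.00 mm. The point is inside the cross-section and 3.00 mm from the nearest boundary — more than the 1.2 mm shell width (3 × 0.4), so it's in the infill interior.

infill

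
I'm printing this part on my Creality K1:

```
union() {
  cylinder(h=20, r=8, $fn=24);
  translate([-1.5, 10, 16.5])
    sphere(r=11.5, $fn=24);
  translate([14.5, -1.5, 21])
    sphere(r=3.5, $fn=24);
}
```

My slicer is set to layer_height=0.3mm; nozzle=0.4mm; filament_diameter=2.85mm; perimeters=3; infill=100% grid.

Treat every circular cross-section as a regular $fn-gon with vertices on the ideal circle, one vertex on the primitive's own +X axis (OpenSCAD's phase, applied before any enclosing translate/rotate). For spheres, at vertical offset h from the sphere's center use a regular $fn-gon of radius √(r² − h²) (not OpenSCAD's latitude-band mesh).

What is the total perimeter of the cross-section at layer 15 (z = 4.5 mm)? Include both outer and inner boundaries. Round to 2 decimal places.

At z = 4.5 mm: the r=8 cylinder gives a regular 24-gon of circumradius 8 (constant along its height) (perimeter = 2·24·8.000·sin(180°/24) = 50.12 mm); the sphere at (-1.5, 10) does not reach this height (|z−center|=12.000 > r=11.5); the sphere at (14.5, -1.5) is absent (|z−center|=16.500 > r=3.5); Combining (union): only the r=8 cylinder is present, so the union is just that shape — boundary = 50.12 mm. Overall, the cross-section is a single solid region. Total boundary length (outer) = 50.12 mm.

50.12 mm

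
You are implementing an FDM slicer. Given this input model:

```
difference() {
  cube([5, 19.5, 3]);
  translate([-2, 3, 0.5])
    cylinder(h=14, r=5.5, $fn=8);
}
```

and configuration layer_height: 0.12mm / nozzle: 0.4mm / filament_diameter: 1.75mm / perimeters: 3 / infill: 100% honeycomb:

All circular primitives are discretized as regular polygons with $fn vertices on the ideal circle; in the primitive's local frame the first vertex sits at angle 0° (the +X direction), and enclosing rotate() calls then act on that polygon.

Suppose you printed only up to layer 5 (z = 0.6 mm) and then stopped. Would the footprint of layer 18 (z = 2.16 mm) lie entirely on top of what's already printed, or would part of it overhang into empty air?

entirely on top

Compare the two slices. At z = 0.6: the cube (footprint 5×19.5) is included at this height (area 97.50 mm²); the r=5.5 cylinder at (-2, 3) gives a regular 8-gon of circumradius 5.5 (constant along its height) (area = (8/2)·5.500²·sin(360°/8) = 85.56 mm²); Taking the first minus the rest: starting from the 5×19.5 cube (97.50 mm²), the r=5.5 cylinder at (-2, 3) partially overlaps it — only the 19.85 mm² overlap (of its 85.56 mm²) is removed, clipping the outline — area = 77.65 mm². At z = 2.16: the cube is present — its section is the full 5×19.5 rectangle (area 97.50 mm²); the cylinder at (-2, 3): section is a regular 8-gon, circumradius r=5.5 (area = (8/2)·5.500²·sin(360°/8) = 85.56 mm²); Taking the first minus the rest: starting from the 5×19.5 cube (97.50 mm²), the r=5.5 cylinder at (-2, 3) partially overlaps it — only the 19.85 mm² overlap (of its 85.56 mm²) is removed, clipping the outline — area = 77.65 mm². Checking containment: the cross-section at z = 2.16 is a subset of the cross-section at z = 0.6.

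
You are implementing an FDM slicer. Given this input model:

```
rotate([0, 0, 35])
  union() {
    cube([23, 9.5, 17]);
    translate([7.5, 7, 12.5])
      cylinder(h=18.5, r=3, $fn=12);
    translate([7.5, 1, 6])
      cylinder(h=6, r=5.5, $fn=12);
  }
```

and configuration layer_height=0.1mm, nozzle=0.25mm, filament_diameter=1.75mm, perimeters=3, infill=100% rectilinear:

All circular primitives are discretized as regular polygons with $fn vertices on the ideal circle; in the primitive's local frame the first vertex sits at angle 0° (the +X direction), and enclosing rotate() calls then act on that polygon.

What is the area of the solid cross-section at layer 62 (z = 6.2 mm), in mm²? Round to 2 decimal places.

At z = 6.2 mm: the cube (footprint 23×9.5) is included at this height (area 218.50 mm²); the cylinder at (7.5, 7) is absent (z outside [12.5, 31]); the r=5.5 cylinder at (7.5, 1) gives a regular 12-gon of circumradius 5.5 (constant along its height) (area = (12/2)·5.500²·sin(360°/12) = 90.75 mm²); Combining (union): the regions partially overlap — summed areas 309.25 mm² minus the doubly-counted overlap 56.11 mm² gives 253.14 mm² — area = 253.14 mm²; (rotated 35° about Z; rotation is an isometry so areas/perimeters/island counts are preserved). Overall, the cross-section is a single solid region. Net area = 253.14 mm².

253.14 mm²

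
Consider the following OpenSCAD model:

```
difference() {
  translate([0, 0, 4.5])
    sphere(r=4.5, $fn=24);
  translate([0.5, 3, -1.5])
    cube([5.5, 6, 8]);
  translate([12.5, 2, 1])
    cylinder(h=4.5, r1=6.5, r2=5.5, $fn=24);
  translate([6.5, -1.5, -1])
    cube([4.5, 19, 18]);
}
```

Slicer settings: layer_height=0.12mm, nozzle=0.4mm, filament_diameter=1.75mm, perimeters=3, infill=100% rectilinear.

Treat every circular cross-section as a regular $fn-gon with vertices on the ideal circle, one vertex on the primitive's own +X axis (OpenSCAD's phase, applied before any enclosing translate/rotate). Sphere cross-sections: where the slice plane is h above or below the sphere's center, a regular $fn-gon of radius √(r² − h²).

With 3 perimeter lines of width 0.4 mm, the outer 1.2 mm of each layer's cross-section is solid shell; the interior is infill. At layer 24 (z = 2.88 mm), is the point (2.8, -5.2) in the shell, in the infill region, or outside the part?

At z = 2.88 mm: the r=4.5 sphere slices to a regular 24-gon of circumradius 4.198 (√(r²−h²) with h=1.62 from center); the cube at (0.5, 3) is present — its section is the full 5.5×6 rectangle; the cone at (12.5, 2) (r1=6.5→r2=5.5) has section circumradius 6.082 here — a regular 24-gon; the 4.5×19 cube at (6.5, -1.5) contributes its full rectangle; Subtracting the remaining from the first: starting from the r=4.5 sphere, the 5.5×6 cube at (0.5, 3) partially overlaps it — only the 1.76 mm² overlap (of its 33.00 mm²) is removed, clipping the outline; the cone at (12.5, 2) misses the remaining region (no effect); the 4.5×19 cube at (6.5, -1.5) misses the remaining region (no effect) — 1 connected region. Overall, the cross-section is a single solid region. The nearest boundary edge runs (2.97, -2.97)→(2.10, -3.64); distance from the point to it = 1.71 mm. The point is not inside any of the regions above, so it lies outside the cross-section (1.71 mm from the nearest boundary).

outside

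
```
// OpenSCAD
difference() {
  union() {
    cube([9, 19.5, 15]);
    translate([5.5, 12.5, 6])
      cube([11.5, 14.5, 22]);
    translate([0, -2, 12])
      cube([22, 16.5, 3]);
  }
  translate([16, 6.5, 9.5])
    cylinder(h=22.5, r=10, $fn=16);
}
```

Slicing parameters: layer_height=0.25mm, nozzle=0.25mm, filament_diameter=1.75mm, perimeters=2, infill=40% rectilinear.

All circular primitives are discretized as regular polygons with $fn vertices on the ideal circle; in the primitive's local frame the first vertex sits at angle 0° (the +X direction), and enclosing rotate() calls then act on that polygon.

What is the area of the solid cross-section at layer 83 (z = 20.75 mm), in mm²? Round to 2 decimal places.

141.62 mm²

At z = 20.75 mm: the cube is absent (z outside [0, 15]); the cube at (5.5, 12.5) is present — its section is the full 11.5×14.5 rectangle (area 166.75 mm²); the cube at (0, -2) is not intersected at this z (z outside [12, 15]); Combining (union): only the 11.5×14.5 cube at (5.5, 12.5) is present, so the union is just that shape — area = 166.75 mm²; the cylinder at (16, 6.5): section is a regular 16-gon, circumradius r=10 (area = (16/2)·10.000²·sin(360°/16) = 306.15 mm²); Subtracting the remaining from the first: starting from that combined region (166.75 mm²), the r=10 cylinder at (16, 6.5) partially overlaps it — only the 25.13 mm² overlap (of its 306.15 mm²) is removed, clipping the outline — area = 141.62 mm². Overall, the cross-section is a single solid region. Net area = 141.62 mm².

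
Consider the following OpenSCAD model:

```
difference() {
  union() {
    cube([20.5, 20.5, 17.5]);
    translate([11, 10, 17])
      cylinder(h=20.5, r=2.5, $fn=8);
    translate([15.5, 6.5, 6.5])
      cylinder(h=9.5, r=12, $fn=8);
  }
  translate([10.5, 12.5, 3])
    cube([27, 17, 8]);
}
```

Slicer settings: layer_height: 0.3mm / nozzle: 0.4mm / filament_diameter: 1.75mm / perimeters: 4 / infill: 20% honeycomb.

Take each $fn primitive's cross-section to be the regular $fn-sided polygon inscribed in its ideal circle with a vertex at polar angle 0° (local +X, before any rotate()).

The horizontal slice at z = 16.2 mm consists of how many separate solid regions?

1

At z = 16.2 mm: the cube is present — its section is the full 20.5×20.5 rectangle; the cylinder at (11, 10) is not intersected at this z (z outside [17, 37.5]); the cylinder at (15.5, 6.5) does not reach this height (z outside [6.5, 16]); Combining (union): only the 20.5×20.5 cube is present, so the union is just that shape — 1 connected region; the cube at (10.5, 12.5) does not reach this height (z outside [3, 11]); After the difference (first − rest): none of the subtracted shapes is present at this height, so that combined region is unchanged — 1 connected region. The result has 1 disconnected region.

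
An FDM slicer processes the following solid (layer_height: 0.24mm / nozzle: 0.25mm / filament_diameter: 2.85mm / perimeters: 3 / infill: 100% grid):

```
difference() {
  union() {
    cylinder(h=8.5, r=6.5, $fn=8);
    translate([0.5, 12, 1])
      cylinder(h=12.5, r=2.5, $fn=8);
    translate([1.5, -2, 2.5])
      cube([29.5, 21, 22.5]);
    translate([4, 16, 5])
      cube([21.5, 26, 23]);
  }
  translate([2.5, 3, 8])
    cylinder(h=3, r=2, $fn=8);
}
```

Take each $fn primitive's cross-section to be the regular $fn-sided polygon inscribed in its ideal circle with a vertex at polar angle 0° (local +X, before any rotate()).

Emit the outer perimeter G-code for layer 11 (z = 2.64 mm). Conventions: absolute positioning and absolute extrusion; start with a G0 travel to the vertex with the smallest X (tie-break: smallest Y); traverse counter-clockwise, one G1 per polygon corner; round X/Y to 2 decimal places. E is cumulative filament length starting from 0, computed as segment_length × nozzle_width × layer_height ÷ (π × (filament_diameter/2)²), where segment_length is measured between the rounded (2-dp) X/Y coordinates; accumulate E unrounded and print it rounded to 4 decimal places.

G0 X-6.50 Y0.00 Z2.64
G1 X-4.60 Y-4.60 E0.0468
G1 X0.00 Y-6.50 E0.0936
G1 X4.60 Y-4.60 E0.1404
G1 X5.67 Y-2.00 E0.1669
G1 X31.00 Y-2.00 E0.4051
G1 X31.00 Y19.00 E0.6026
G1 X1.50 Y19.00 E0.8801
G1 X1.50 Y14.09 E0.9263
G1 X0.50 Y14.50 E0.9364
G1 X-1.27 Y13.77 E0.9544
G1 X-2.00 Y12.00 E0.9724
G1 X-1.27 Y10.23 E0.9904
G1 X0.50 Y9.50 E1.0084
G1 X1.50 Y9.91 E1.0186
G1 X1.50 Y5.88 E1.0565
G1 X0.00 Y6.50 E1.0718
G1 X-4.60 Y4.60 E1.1186
G1 X-6.50 Y0.00 E1.1654

At z = 2.64 mm: the cylinder: section is a regular 8-gon, circumradius r=6.5; the r=2.5 cylinder at (0.5, 12) gives a regular 8-gon of circumradius 2.5 (constant along its height); the 29.5×21 cube at (1.5, -2) contributes its full rectangle; the cube at (4, 16) does not reach this height (z outside [5, 28]); Taking the union: the regions partially overlap (shared area 34.02 mm²), so overlapping operands fuse into one piece — 1 connected region; the cylinder at (2.5, 3) is not intersected at this z (z outside [8, 11]); After the difference (first − rest): none of the subtracted shapes is present at this height, so that combined region is unchanged — 1 connected region. The outline is a single polygon with 18 vertices. Extrusion per mm of travel: 0.25 × 0.24 / (π × 1.425²) = 0.009405. Accumulating E over each segment gives final E = 1.1654.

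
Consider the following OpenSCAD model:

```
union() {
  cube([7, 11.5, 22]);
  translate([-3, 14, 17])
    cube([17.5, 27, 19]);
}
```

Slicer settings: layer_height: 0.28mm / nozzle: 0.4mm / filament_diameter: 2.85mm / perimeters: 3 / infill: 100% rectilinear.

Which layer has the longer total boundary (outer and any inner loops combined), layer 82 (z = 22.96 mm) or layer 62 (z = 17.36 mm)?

layer 62 (z = 17.36 mm)

Layer 82 (z = 22.96): the cube does not reach this height (z outside [0, 22]); the 17.5×27 cube at (-3, 14) contributes its full rectangle (perimeter 89.00 mm); Combining (union): only the 17.5×27 cube at (-3, 14) is present, so the union is just that shape — boundary = 89.00 mm. So its perimeter = 89.00 mm. Layer 62 (z = 17.36): the 7×11.5 cube contributes its full rectangle (perimeter 37.00 mm); the cube at (-3, 14) (footprint 17.5×27) is included at this height (perimeter 89.00 mm); Combining (union): the 2 present regions are separate (no shared area or edge), so areas and boundary lengths simply add and each stays a separate island — boundary = 126.00 mm. So its perimeter = 126.00 mm. Layer 62 is larger (126.00 vs 89.00 mm).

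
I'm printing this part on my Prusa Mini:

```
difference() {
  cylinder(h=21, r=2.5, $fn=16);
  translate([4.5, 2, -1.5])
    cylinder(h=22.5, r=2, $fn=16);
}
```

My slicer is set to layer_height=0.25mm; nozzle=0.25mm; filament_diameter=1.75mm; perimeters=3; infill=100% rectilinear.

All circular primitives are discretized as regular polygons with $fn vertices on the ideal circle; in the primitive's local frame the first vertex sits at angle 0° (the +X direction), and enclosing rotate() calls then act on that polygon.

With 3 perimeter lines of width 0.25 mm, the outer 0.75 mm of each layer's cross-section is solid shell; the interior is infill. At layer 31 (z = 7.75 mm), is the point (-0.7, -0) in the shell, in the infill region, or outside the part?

At z = 7.75 mm: the r=2.5 cylinder gives a regular 16-gon of circumradius 2.5 (constant along its height); the r=2 cylinder at (4.5, 2) gives a regular 16-gon of circumradius 2 (constant along its height); Subtracting the remaining from the first: starting from the r=2.5 cylinder, the r=2 cylinder at (4.5, 2) misses the remaining region (no effect) — 1 connected region. Overall, the cross-section is a single solid region. The nearest boundary edge runs (-2.31, -0.96)→(-2.50, 0.00); distance from the point to it = 1.77 mm. The point is inside the cross-section and 1.77 mm from the nearest boundary — more than the 0.75 mm shell width (3 × 0.25), so it's in the infill interior.

infill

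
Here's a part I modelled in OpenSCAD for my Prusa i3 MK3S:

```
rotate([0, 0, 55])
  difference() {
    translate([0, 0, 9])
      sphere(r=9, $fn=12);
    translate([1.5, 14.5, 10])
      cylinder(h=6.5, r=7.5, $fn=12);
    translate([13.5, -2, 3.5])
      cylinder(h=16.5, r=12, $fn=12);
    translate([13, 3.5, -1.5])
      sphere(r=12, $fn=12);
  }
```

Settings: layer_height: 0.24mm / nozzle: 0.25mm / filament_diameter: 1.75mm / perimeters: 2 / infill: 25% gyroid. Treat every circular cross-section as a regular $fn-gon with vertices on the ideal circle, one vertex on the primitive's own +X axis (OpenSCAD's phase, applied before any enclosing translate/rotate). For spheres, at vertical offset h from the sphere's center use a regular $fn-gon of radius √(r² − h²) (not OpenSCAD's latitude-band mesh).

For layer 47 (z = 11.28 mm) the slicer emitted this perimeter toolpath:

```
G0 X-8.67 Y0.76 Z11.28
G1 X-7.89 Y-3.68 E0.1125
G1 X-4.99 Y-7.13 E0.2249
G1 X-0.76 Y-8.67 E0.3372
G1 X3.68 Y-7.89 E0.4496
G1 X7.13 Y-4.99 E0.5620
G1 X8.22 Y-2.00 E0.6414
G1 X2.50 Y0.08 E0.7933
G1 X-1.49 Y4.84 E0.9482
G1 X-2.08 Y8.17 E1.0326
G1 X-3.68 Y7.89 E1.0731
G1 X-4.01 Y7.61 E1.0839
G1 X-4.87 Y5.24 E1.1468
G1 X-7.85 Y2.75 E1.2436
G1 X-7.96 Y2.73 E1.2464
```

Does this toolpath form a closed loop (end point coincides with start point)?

Start point (G0): (-8.67, 0.76). End point (last G1): the path does not return to the start — open.

no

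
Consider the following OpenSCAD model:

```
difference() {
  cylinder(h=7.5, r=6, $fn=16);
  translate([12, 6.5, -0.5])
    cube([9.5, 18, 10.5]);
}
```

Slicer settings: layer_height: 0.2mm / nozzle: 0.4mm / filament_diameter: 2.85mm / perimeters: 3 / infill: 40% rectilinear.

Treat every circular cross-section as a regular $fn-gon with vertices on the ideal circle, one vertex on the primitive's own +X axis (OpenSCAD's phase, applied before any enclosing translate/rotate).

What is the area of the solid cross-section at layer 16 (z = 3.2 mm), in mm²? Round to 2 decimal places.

110.21 mm²

At z = 3.2 mm: the cylinder: section is a regular 16-gon, circumradius r=6 (area = (16/2)·6.000²·sin(360°/16) = 110.21 mm²); the cube at (12, 6.5) is present — its section is the full 9.5×18 rectangle (area 171.00 mm²); After the difference (first − rest): starting from the r=6 cylinder (110.21 mm²), the 9.5×18 cube at (12, 6.5) misses the remaining region (no effect) — area = 110.21 mm². Overall, the cross-section is a single solid region. Net area = 110.21 mm².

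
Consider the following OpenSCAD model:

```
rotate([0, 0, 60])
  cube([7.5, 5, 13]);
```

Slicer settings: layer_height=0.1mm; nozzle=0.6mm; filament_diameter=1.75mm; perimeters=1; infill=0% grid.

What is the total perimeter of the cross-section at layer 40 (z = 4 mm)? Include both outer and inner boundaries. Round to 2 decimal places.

25.00 mm

At z = 4 mm: the cube is present — its section is the full 7.5×5 rectangle (perimeter 25.00 mm); (rotated 60° about Z; rotation is an isometry so areas/perimeters/island counts are preserved). Overall, the cross-section is a single solid region. Total boundary length (outer) = 25.00 mm.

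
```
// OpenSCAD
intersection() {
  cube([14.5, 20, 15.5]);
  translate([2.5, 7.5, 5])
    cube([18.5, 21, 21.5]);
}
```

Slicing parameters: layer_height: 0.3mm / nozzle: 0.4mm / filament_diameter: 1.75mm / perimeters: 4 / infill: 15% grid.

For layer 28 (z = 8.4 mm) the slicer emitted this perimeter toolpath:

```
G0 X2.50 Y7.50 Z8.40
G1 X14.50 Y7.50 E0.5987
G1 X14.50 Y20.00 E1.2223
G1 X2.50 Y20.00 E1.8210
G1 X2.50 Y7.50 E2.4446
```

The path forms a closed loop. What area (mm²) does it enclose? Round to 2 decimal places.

150.00 mm²

Apply the shoelace formula to the sequence of (X, Y) vertices; enclosed area = 150.00 mm².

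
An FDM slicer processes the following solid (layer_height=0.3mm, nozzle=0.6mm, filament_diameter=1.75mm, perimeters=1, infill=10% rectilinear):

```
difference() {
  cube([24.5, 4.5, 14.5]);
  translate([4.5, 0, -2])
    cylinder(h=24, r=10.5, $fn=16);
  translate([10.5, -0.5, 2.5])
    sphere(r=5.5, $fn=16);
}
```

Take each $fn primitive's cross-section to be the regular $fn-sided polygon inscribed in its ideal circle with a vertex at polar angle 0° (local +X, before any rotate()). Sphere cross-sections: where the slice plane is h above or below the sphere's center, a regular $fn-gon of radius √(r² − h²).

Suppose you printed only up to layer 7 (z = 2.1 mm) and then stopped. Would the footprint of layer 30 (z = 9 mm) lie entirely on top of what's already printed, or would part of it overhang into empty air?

Compare the two slices. At z = 2.1: the cube (footprint 24.5×4.5) is included at this height (area 110.25 mm²); the r=10.5 cylinder at (4.5, 0) contributes a regular 16-gon of circumradius 10.5 (area = (16/2)·10.500²·sin(360°/16) = 337.53 mm²); the sphere at (10.5, -0.5): section is a regular 16-gon, circumradius = √(r²−h²) = √(5.5²−0.4²) = 5.485 (area = (16/2)·5.485²·sin(360°/16) = 92.12 mm²); Subtracting the remaining from the first: starting from the 24.5×4.5 cube (110.25 mm²), the r=10.5 cylinder at (4.5, 0) partially overlaps it — only the 65.43 mm² overlap (of its 337.53 mm²) is removed, clipping the outline; the r=5.5 sphere at (10.5, -0.5) partially overlaps it — only the 2.25 mm² overlap (of its 92.12 mm²) is removed, clipping the outline — area = 42.57 mm². At z = 9: the 24.5×4.5 cube contributes its full rectangle (area 110.25 mm²); the cylinder at (4.5, 0): section is a regular 16-gon, circumradius r=10.5 (area = (16/2)·10.500²·sin(360°/16) = 337.53 mm²); the sphere at (10.5, -0.5) does not reach this height (|z−center|=6.500 > r=5.5); Subtracting the remaining from the first: starting from the 24.5×4.5 cube (110.25 mm²), the r=10.5 cylinder at (4.5, 0) partially overlaps it — only the 65.43 mm² overlap (of its 337.53 mm²) is removed, clipping the outline — area = 44.82 mm². Checking containment: at z = 9 the cross-section extends beyond the z = 2.1 cross-section by about 2.25 mm².

part overhangs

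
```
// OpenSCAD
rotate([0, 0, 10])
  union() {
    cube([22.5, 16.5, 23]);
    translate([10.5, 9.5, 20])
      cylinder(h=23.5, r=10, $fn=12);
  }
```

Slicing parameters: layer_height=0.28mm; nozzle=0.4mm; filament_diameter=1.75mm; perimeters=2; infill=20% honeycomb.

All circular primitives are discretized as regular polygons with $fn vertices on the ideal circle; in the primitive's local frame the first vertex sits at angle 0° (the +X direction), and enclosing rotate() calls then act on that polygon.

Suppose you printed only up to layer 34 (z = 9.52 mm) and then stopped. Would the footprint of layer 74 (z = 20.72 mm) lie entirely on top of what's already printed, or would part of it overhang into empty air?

Compare the two slices. At z = 9.52: the 22.5×16.5 cube contributes its full rectangle (area 371.25 mm²); the cylinder at (10.5, 9.5) is absent (z outside [20, 43.5]); Combining (union): only the 22.5×16.5 cube is present, so the union is just that shape — area = 371.25 mm²; (whole slice rotated 10° about Z — lengths, areas and connectivity unchanged). At z = 20.72: the cube is present — its section is the full 22.5×16.5 rectangle (area 371.25 mm²); the r=10 cylinder at (10.5, 9.5) gives a regular 12-gon of circumradius 10 (constant along its height) (area = (12/2)·10.000²·sin(360°/12) = 300.00 mm²); Combining (union): the regions partially overlap — summed areas 671.25 mm² minus the doubly-counted overlap 273.01 mm² gives 398.24 mm² — area = 398.24 mm²; (rotated 10° about Z; rotation is an isometry so areas/perimeters/island counts are preserved). Checking containment: at z = 20.72 the cross-section extends beyond the z = 9.52 cross-section by about 26.99 mm².

part overhangs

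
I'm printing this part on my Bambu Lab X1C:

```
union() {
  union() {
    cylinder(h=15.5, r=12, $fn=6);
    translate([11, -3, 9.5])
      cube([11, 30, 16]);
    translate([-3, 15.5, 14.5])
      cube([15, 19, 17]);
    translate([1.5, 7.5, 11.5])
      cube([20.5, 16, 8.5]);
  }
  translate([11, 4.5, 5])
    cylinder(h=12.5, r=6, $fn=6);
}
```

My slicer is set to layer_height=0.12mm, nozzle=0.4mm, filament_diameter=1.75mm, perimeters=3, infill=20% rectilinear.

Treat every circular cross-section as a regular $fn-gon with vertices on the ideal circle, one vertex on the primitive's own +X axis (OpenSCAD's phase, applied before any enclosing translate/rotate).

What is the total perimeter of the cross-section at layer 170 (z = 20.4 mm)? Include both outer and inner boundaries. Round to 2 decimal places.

125.00 mm

At z = 20.4 mm: the cylinder is absent (z outside [0, 15.5]); the 11×30 cube at (11, -3) contributes its full rectangle (perimeter 82.00 mm); the cube at (-3, 15.5) is present — its section is the full 15×19 rectangle (perimeter 68.00 mm); the cube at (1.5, 7.5) does not reach this height (z outside [11.5, 20]); Combining (union): the regions partially overlap (shared area 11.50 mm²), so the edge portions inside another operand are dropped and the merged outline is re-measured after clipping — boundary = 125.00 mm; the cylinder at (11, 4.5) does not reach this height (z outside [5, 17.5]); Combining (union): only that combined region is present, so the union is just that shape — boundary = 125.00 mm. Overall, the cross-section is a single solid region. Total boundary length (outer) = 125.00 mm.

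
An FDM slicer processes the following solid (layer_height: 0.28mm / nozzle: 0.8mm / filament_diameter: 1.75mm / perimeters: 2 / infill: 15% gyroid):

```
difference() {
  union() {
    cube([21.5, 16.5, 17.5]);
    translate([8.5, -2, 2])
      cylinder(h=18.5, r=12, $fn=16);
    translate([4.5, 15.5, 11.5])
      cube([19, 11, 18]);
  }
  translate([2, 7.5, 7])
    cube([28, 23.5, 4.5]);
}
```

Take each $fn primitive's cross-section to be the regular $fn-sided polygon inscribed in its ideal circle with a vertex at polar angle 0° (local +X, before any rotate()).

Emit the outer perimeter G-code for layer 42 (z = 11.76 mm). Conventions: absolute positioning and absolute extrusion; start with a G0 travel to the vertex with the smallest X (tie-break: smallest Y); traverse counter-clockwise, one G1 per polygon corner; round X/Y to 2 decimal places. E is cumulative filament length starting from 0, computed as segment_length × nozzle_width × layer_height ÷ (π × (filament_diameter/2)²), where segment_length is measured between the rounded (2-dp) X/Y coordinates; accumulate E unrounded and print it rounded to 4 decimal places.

At z = 11.76 mm: the cube (footprint 21.5×16.5) is included at this height; the r=12 cylinder at (8.5, -2) gives a regular 16-gon of circumradius 12 (constant along its height); the 19×11 cube at (4.5, 15.5) contributes its full rectangle; Merging all regions: the regions partially overlap (shared area 177.84 mm²), so overlapping operands fuse into one piece — 1 connected region; the cube at (2, 7.5) is absent (z outside [7, 11.5]); After the difference (first − rest): none of the subtracted shapes is present at this height, so the result so far is unchanged — 1 connected region. The outline is a single polygon with 19 vertices. Extrusion per mm of travel: 0.8 × 0.28 / (π × 0.875²) = 0.093128. Accumulating E over each segment gives final E = 11.3879.

G0 X-3.50 Y-2.00 Z11.76
G1 X-2.59 Y-6.59 E0.4358
G1 X0.01 Y-10.49 E0.8723
G1 X3.91 Y-13.09 E1.3088
G1 X8.50 Y-14.00 E1.7446
G1 X13.09 Y-13.09 E2.1804
G1 X16.99 Y-10.49 E2.6169
G1 X19.59 Y-6.59 E3.0534
G1 X20.50 Y-2.00 E3.4892
G1 X20.10 Y0.00 E3.6791
G1 X21.50 Y0.00 E3.8095
G1 X21.50 Y15.50 E5.2530
G1 X23.50 Y15.50 E5.4392
G1 X23.50 Y26.50 E6.4637
G1 X4.50 Y26.50 E8.2331
G1 X4.50 Y16.50 E9.1644
G1 X0.00 Y16.50 E9.5835
G1 X0.00 Y6.46 E10.5185
G1 X-2.59 Y2.59 E10.9521
G1 X-3.50 Y-2.00 E11.3879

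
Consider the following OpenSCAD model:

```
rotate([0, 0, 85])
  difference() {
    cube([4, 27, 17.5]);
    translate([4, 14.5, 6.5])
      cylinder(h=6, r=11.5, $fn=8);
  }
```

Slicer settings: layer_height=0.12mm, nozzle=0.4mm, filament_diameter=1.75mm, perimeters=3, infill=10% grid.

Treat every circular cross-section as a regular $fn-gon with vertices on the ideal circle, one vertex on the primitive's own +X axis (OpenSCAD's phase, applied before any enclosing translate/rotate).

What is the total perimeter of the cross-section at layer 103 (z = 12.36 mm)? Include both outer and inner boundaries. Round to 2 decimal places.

At z = 12.36 mm: the cube is present — its section is the full 4×27 rectangle (perimeter 62.00 mm); the cylinder at (4, 14.5): section is a regular 8-gon, circumradius r=11.5 (perimeter = 2·8·11.500·sin(180°/8) = 70.41 mm); Taking the first minus the rest: starting from the 4×27 cube, the r=11.5 cylinder at (4, 14.5) partially overlaps it — only the 85.37 mm² overlap (of its 374.06 mm²) is removed, clipping the outline — boundary = 27.97 mm; (whole slice rotated 85° about Z — lengths, areas and connectivity unchanged). Overall, the cross-section has 2 separate islands. Total boundary length (outer) = 27.97 mm.

27.97 mm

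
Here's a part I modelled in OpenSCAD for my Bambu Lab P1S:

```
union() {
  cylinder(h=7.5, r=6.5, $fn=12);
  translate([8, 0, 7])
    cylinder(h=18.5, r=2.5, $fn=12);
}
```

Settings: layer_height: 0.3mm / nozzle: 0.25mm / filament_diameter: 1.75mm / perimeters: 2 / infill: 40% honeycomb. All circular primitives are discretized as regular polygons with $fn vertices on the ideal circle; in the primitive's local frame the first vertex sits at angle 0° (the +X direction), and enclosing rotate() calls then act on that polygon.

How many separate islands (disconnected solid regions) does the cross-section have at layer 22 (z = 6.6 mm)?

1

At z = 6.6 mm: the cylinder: section is a regular 12-gon, circumradius r=6.5; the cylinder at (8, 0) is not intersected at this z (z outside [7, 25.5]); Taking the union: only the r=6.5 cylinder is present, so the union is just that shape — 1 connected region. Overall, the cross-section is a single solid region. Island count = 1.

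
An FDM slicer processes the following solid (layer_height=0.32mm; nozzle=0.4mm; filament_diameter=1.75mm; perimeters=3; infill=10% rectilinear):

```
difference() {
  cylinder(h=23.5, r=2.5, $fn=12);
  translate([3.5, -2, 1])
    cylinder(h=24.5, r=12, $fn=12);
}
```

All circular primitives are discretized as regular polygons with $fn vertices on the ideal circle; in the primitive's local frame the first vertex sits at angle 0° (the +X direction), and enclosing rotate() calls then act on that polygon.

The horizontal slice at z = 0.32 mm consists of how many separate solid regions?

1

At z = 0.32 mm: the r=2.5 cylinder gives a regular 12-gon of circumradius 2.5 (constant along its height); the cylinder at (3.5, -2) does not reach this height (z outside [1, 25.5]); After the difference (first − rest): none of the subtracted shapes is present at this height, so the r=2.5 cylinder is unchanged — 1 connected region. The result has 1 disconnected region.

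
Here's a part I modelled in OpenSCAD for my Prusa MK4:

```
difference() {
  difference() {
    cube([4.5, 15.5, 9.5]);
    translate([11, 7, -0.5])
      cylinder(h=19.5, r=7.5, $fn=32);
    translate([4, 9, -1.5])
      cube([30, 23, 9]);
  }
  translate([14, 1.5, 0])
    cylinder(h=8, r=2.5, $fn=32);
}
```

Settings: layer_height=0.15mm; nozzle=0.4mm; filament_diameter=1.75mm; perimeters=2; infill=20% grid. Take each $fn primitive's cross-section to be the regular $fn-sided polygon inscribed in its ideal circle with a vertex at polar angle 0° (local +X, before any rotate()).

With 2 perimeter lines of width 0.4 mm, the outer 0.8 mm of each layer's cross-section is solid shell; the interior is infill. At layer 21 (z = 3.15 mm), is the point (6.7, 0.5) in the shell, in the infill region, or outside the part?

At z = 3.15 mm: the 4.5×15.5 cube contributes its full rectangle; the cylinder at (11, 7): section is a regular 32-gon, circumradius r=7.5; the cube at (4, 9) is present — its section is the full 30×23 rectangle; Subtracting the remaining from the first: starting from the 4.5×15.5 cube, the r=7.5 cylinder at (11, 7) partially overlaps it — only the 4.87 mm² overlap (of its 175.58 mm²) is removed, clipping the outline; the 30×23 cube at (4, 9) partially overlaps it — only the 2.65 mm² overlap (of its 690.00 mm²) is removed, clipping the outline — 1 connected region; the r=2.5 cylinder at (14, 1.5) gives a regular 32-gon of circumradius 2.5 (constant along its height); After the difference (first − rest): starting from the result so far, the r=2.5 cylinder at (14, 1.5) misses the remaining region (no effect) — 1 connected region. Overall, the cross-section is a single solid region. The nearest boundary edge runs (4.50, 3.33)→(4.50, 0.00); distance from the point to it = 2.20 mm. The point is not inside any of the regions above, so it lies outside the cross-section (2.20 mm from the nearest boundary).

outside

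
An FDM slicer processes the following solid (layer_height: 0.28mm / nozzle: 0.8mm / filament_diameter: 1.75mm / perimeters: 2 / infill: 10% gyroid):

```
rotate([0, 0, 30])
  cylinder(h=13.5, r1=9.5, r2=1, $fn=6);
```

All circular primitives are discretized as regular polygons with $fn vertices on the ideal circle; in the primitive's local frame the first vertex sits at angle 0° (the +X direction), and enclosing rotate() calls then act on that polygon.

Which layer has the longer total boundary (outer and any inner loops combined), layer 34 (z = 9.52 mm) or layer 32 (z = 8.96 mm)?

Layer 34 (z = 9.52): the cone contributes a regular 6-gon of circumradius 3.506 (interpolated between r1=9.5 and r2=1 at t=0.705) (perimeter = 2·6·3.506·sin(180°/6) = 21.04 mm); (rotated 30° about Z; rotation is an isometry so areas/perimeters/island counts are preserved). So its perimeter = 21.04 mm. Layer 32 (z = 8.96): the cone contributes a regular 6-gon of circumradius 3.859 (interpolated between r1=9.5 and r2=1 at t=0.664) (perimeter = 2·6·3.859·sin(180°/6) = 23.15 mm); (whole slice rotated 30° about Z — lengths, areas and connectivity unchanged). So its perimeter = 23.15 mm. Layer 32 is larger (23.15 vs 21.04 mm).

layer 32 (z = 8.96 mm)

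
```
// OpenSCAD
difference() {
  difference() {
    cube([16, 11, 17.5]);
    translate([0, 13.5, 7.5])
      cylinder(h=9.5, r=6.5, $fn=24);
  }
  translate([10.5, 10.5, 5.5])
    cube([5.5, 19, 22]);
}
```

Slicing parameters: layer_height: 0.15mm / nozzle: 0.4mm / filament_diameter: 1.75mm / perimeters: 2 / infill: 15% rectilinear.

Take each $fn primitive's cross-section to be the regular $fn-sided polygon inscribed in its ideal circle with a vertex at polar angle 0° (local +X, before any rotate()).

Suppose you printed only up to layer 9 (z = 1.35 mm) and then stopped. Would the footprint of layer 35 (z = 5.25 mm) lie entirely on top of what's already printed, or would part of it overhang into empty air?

entirely on top

Compare the two slices. At z = 1.35: the 16×11 cube contributes its full rectangle (area 176.00 mm²); the cylinder at (0, 13.5) is not intersected at this z (z outside [7.5, 17]); Subtracting the remaining from the first: none of the subtracted shapes is present at this height, so the 16×11 cube is unchanged — area = 176.00 mm²; the cube at (10.5, 10.5) is absent (z outside [5.5, 27.5]); After the difference (first − rest): none of the subtracted shapes is present at this height, so the result so far is unchanged — area = 176.00 mm². At z = 5.25: the 16×11 cube contributes its full rectangle (area 176.00 mm²); the cylinder at (0, 13.5) is absent (z outside [7.5, 17]); Subtracting the remaining from the first: none of the subtracted shapes is present at this height, so the 16×11 cube is unchanged — area = 176.00 mm²; the cube at (10.5, 10.5) is not intersected at this z (z outside [5.5, 27.5]); After the difference (first − rest): none of the subtracted shapes is present at this height, so the result so far is unchanged — area = 176.00 mm². Checking containment: the cross-section at z = 5.25 is a subset of the cross-section at z = 1.35.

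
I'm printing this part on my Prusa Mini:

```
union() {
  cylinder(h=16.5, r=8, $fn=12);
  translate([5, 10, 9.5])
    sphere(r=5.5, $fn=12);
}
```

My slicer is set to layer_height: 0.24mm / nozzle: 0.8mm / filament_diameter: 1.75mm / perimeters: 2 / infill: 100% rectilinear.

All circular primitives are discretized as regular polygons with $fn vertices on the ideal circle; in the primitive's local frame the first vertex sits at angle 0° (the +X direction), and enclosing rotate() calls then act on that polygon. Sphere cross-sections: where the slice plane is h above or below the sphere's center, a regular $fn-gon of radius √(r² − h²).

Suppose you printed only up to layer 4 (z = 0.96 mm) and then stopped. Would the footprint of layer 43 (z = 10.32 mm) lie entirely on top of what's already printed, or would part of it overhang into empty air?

Compare the two slices. At z = 0.96: the r=8 cylinder contributes a regular 12-gon of circumradius 8 (area = (12/2)·8.000²·sin(360°/12) = 192.00 mm²); the sphere at (5, 10) is absent (|z−center|=8.540 > r=5.5); Combining (union): only the r=8 cylinder is present, so the union is just that shape — area = 192.00 mm². At z = 10.32: the r=8 cylinder gives a regular 12-gon of circumradius 8 (constant along its height) (area = (12/2)·8.000²·sin(360°/12) = 192.00 mm²); the sphere at (5, 10): section is a regular 12-gon, circumradius = √(r²−h²) = √(5.5²−0.82²) = 5.439 (area = (12/2)·5.439²·sin(360°/12) = 88.73 mm²); Merging all regions: the regions partially overlap — summed areas 280.73 mm² minus the doubly-counted overlap 8.86 mm² gives 271.87 mm² — area = 271.87 mm². Checking containment: at z = 10.32 the cross-section extends beyond the z = 0.96 cross-section by about 79.87 mm².

part overhangs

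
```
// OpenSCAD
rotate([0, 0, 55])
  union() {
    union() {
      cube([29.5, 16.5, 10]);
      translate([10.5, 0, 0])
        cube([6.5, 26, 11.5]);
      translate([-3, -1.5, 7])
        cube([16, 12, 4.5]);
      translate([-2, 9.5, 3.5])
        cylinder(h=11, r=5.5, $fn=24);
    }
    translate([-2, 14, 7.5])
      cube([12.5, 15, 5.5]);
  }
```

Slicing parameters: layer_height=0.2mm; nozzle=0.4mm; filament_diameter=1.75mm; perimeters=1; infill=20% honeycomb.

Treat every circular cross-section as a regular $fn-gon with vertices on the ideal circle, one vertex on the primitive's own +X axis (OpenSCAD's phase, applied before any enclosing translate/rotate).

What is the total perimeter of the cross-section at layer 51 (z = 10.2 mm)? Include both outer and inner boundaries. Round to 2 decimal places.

At z = 10.2 mm: the cube is not intersected at this z (z outside [0, 10]); the 6.5×26 cube at (10.5, 0) contributes its full rectangle (perimeter 65.00 mm); the cube at (-3, -1.5) is present — its section is the full 16×12 rectangle (perimeter 56.00 mm); the r=5.5 cylinder at (-2, 9.5) contributes a regular 24-gon of circumradius 5.5 (perimeter = 2·24·5.500·sin(180°/24) = 34.46 mm); Taking the union: the regions partially overlap (shared area 61.61 mm²), so the edge portions inside another operand are dropped and the merged outline is re-measured after clipping — boundary = 106.09 mm; the 12.5×15 cube at (-2, 14) contributes its full rectangle (perimeter 55.00 mm); Combining (union): the regions partially overlap (shared area 2.05 mm²), so the edge portions inside another operand are dropped and the merged outline is re-measured after clipping — boundary (outer + 1 inner loop) = 129.69 mm; (rotated 55° about Z; rotation is an isometry so areas/perimeters/island counts are preserved). Overall, the cross-section is one region with 1 hole. Total boundary length (outer + inner) = 129.69 mm.

129.69 mm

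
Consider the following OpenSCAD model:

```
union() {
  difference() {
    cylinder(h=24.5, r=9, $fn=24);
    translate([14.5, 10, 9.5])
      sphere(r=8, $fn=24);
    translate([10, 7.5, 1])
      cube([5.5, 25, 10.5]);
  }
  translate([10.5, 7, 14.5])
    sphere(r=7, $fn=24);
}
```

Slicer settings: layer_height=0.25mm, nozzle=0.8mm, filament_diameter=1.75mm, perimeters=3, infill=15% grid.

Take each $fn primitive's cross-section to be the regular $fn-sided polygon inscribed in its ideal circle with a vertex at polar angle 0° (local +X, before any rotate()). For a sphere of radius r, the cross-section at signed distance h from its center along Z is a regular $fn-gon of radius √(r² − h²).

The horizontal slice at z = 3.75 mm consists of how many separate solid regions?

At z = 3.75 mm: the cylinder: section is a regular 24-gon, circumradius r=9; the sphere at (14.5, 10): section is a regular 24-gon, circumradius = √(r²−h²) = √(8²−5.75²) = 5.562; the 5.5×25 cube at (10, 7.5) contributes its full rectangle; Taking the first minus the rest: starting from the r=9 cylinder, the r=8 sphere at (14.5, 10) misses the remaining region (no effect); the 5.5×25 cube at (10, 7.5) misses the remaining region (no effect) — 1 connected region; the sphere at (10.5, 7) does not reach this height (|z−center|=10.750 > r=7); Taking the union: only that combined region is present, so the union is just that shape — 1 connected region. The result has 1 disconnected region.

1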